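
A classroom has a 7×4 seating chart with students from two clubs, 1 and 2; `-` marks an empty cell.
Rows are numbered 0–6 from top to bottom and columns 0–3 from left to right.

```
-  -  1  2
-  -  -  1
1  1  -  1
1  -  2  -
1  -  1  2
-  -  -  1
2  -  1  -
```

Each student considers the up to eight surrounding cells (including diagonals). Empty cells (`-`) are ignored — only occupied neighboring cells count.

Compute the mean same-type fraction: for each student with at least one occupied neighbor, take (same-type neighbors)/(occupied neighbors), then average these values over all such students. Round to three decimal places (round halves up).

0.609

Row 0: (0,2)1 1/2 · (0,3)2 0/2
Row 1: (1,3)1 2/3
Row 2: (2,0)1 2/2 · (2,1)1 2/3 · (2,3)1 1/2
Row 3: (3,0)1 3/3 · (3,2)2 1/4
Row 4: (4,0)1 1/1 · (4,2)1 1/3 · (4,3)2 1/3
Row 5: (5,3)1 2/3
Row 6: (6,0)2 — no occupied neighbors · (6,2)1 1/1
Sum over 13 students: 1/2 + 0/2 + 2/3 + 2/2 + 2/3 + 1/2 + 3/3 + 1/4 + 1/1 + 1/3 + 1/3 + 2/3 + 1/1 = 95/12; mean = 95/12 ÷ 13 = 95/156 = 0.608974… → 0.609.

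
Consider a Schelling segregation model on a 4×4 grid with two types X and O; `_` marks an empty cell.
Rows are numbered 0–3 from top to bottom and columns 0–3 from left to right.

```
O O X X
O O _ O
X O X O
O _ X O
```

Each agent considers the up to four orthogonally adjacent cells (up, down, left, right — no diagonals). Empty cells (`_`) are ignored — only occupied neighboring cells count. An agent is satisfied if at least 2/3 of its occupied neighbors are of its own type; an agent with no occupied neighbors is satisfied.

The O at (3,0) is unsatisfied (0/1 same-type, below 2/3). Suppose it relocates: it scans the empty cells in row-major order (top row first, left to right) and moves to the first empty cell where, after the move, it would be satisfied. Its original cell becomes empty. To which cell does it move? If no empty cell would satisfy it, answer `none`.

Vacating (3,0). Empty cells in order:
  (1,2): 2/4 same-type → still unsatisfied.
  (3,1): 1/2 same-type → still unsatisfied.

none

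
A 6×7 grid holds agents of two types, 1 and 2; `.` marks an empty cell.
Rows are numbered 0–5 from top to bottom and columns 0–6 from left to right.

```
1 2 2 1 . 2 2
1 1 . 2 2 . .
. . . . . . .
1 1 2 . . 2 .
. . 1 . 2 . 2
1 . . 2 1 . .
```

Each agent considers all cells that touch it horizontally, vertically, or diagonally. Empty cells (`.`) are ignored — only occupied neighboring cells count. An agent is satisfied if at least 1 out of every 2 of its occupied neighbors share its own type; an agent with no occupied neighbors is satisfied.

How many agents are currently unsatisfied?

6

(0,0)1 2/3 ✓
(0,1)2 1/4 ✗
(0,2)2 2/4 ✓
(0,3)1 0/3 ✗
(0,5)2 2/2 ✓
(0,6)2 1/1 ✓
(1,0)1 2/3 ✓
(1,1)1 2/4 ✓
(1,3)2 2/3 ✓
(1,4)2 2/3 ✓
(3,0)1 1/1 ✓
(3,1)1 2/3 ✓
(3,2)2 0/2 ✗
(3,5)2 2/2 ✓
(4,2)1 1/3 ✗
(4,4)2 2/3 ✓
(4,6)2 1/1 ✓
(5,0)1 0/0 ✓
(5,3)2 1/3 ✗
(5,4)1 0/2 ✗
Unsatisfied: (0,1), (0,3), (3,2), (4,2), (5,3), (5,4) — 6 in total.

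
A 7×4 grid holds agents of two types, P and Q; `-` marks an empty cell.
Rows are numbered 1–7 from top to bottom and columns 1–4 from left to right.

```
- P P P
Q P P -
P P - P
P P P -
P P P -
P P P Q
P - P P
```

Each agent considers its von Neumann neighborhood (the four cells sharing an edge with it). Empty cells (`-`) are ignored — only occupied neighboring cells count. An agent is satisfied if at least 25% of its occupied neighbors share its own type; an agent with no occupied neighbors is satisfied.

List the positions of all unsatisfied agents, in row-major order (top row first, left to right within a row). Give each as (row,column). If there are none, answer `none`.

Row 1: (1,2)P 2/2 ✓ · (1,3)P 3/3 ✓ · (1,4)P 1/1 ✓
Row 2: (2,1)Q 0/2 ✗ · (2,2)P 3/4 ✓ · (2,3)P 2/2 ✓
Row 3: (3,1)P 2/3 ✓ · (3,2)P 3/3 ✓ · (3,4)P 0/0 ✓
Row 4: (4,1)P 3/3 ✓ · (4,2)P 4/4 ✓ · (4,3)P 2/2 ✓
Row 5: (5,1)P 3/3 ✓ · (5,2)P 4/4 ✓ · (5,3)P 3/3 ✓
Row 6: (6,1)P 3/3 ✓ · (6,2)P 3/3 ✓ · (6,3)P 3/4 ✓ · (6,4)Q 0/2 ✗
Row 7: (7,1)P 1/1 ✓ · (7,3)P 2/2 ✓ · (7,4)P 1/2 ✓

(2,1), (6,4)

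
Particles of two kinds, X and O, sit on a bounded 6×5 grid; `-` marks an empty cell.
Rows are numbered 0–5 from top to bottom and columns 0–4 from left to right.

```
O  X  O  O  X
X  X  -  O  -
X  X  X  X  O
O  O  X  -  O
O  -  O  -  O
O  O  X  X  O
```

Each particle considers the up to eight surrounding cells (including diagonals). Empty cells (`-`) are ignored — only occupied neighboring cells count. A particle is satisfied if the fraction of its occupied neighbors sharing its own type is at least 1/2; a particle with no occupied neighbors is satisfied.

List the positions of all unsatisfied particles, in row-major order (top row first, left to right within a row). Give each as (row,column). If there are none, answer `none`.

(0,0), (0,4), (2,3), (3,1), (4,2), (5,2), (5,3)

Row 0: (0,0)O 0/3 not · (0,1)X 2/4 satisfied · (0,2)O 2/4 satisfied · (0,3)O 2/3 satisfied · (0,4)X 0/2 not
Row 1: (1,0)X 4/5 satisfied · (1,1)X 5/7 satisfied · (1,3)O 3/6 satisfied
Row 2: (2,0)X 3/5 satisfied · (2,1)X 5/7 satisfied · (2,2)X 4/6 satisfied · (2,3)X 2/5 not · (2,4)O 2/3 satisfied
Row 3: (3,0)O 2/4 satisfied · (3,1)O 3/7 not · (3,2)X 3/5 satisfied · (3,4)O 2/3 satisfied
Row 4: (4,0)O 4/4 satisfied · (4,2)O 2/5 not · (4,4)O 2/3 satisfied
Row 5: (5,0)O 2/2 satisfied · (5,1)O 3/4 satisfied · (5,2)X 1/3 not · (5,3)X 1/4 not · (5,4)O 1/2 satisfied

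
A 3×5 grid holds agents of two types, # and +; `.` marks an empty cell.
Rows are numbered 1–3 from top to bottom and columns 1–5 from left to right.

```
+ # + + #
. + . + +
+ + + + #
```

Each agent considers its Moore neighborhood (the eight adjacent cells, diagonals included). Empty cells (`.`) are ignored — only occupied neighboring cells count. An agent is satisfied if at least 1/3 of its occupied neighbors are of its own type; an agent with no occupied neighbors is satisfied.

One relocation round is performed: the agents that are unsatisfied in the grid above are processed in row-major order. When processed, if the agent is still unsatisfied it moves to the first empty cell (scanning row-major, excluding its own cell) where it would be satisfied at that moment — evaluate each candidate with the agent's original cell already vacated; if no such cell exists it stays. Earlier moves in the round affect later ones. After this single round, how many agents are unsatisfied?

Initially unsatisfied (in order): (1,2), (1,5), (3,5).
  (1,2): no empty cell satisfies it; stays.
  (1,5): no empty cell satisfies it; stays.
  (3,5): no empty cell satisfies it; stays.
Resulting grid:
+ # + + #
. + . + +
+ + + + #
Unsatisfied now: (1,2), (1,5), (3,5).

3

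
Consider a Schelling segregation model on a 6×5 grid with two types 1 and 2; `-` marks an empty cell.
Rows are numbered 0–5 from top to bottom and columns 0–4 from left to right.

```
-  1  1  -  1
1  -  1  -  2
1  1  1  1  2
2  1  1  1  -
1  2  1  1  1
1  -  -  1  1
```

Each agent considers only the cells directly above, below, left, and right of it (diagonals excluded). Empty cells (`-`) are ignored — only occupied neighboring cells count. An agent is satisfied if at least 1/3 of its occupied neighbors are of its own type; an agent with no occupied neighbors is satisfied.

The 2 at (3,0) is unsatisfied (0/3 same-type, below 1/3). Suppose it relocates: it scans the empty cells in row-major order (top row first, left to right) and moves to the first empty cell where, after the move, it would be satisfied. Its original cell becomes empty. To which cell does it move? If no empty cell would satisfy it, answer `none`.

Vacating (3,0). Empty cells in order:
  (0,0): 0/2 same-type → still unsatisfied.
  (0,3): 0/2 same-type → still unsatisfied.
  (1,1): 0/4 same-type → still unsatisfied.
  (1,3): 1/3 same-type → satisfied — stop here.

(1,3)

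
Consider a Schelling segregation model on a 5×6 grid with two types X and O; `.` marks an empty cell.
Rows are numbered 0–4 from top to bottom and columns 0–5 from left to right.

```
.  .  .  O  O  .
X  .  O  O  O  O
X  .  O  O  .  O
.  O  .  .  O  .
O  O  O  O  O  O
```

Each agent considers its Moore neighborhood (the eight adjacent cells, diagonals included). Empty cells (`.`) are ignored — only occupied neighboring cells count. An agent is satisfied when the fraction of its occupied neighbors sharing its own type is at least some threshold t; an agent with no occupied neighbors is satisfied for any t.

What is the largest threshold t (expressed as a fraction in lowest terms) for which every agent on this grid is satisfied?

1/2

(0,3)O 4/4
(0,4)O 4/4
(1,0)X 1/1
(1,2)O 4/4
(1,3)O 6/6
(1,4)O 6/6
(1,5)O 3/3
(2,0)X 1/2
(2,2)O 4/4
(2,3)O 5/5
(2,5)O 3/3
(3,1)O 4/5
(3,4)O 5/5
(4,0)O 2/2
(4,1)O 3/3
(4,2)O 3/3
(4,3)O 3/3
(4,4)O 3/3
(4,5)O 2/2
The smallest same-type fraction is 1/2 at (2,0), which reduces to 1/2. Any threshold above that leaves this agent unsatisfied.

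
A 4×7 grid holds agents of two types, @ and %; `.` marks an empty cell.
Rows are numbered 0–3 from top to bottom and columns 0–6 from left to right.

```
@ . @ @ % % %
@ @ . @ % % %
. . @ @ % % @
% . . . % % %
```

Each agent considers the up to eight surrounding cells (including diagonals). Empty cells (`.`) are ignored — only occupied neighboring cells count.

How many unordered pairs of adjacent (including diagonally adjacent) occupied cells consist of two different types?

Scan each occupied cell's neighbors to the right and below (and the two forward diagonals) so each pair is counted once.
From row 0: 3 unlike of 18 pairs (running 3/18).
From row 1: 5 unlike of 16 pairs (running 8/34).
From row 2: 5 unlike of 12 pairs (running 13/46).
From row 3: 0 unlike of 2 pairs (running 13/48).
Total adjacent occupied pairs: 48; unlike-type pairs: 13.

13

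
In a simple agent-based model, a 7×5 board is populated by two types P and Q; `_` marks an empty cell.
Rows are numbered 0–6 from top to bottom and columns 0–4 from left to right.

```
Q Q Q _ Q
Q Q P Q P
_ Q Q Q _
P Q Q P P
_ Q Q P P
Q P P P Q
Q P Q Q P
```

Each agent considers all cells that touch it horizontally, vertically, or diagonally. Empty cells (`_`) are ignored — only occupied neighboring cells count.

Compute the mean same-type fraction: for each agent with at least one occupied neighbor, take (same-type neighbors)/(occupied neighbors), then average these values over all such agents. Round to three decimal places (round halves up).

(0,0)Q 3/3
(0,1)Q 4/5
(0,2)Q 3/4
(0,4)Q 1/2
(1,0)Q 4/4
(1,1)Q 6/7
(1,2)P 0/7
(1,3)Q 4/6
(1,4)P 0/3
(2,1)Q 5/7
(2,2)Q 6/8
(2,3)Q 3/7
(3,0)P 0/3
(3,1)Q 5/6
(3,2)Q 6/8
(3,3)P 3/7
(3,4)P 3/4
(4,1)Q 4/7
(4,2)Q 3/8
(4,3)P 5/8
(4,4)P 4/5
(5,0)Q 2/4
(5,1)P 2/7
(5,2)P 4/8
(5,3)P 4/8
(5,4)Q 1/5
(6,0)Q 1/3
(6,1)P 2/5
(6,2)Q 1/5
(6,3)Q 2/5
(6,4)P 1/3
Sum over 31 agents: 3/3 + 4/5 + 3/4 + 1/2 + 4/4 + 6/7 + 0/7 + 4/6 + 0/3 + 5/7 + 6/8 + 3/7 + 0/3 + 5/6 + 6/8 + 3/7 + 3/4 + 4/7 + 3/8 + 5/8 + 4/5 + 2/4 + 2/7 + 4/8 + 4/8 + 1/5 + 1/3 + 2/5 + 1/5 + 2/5 + 1/3 = 3413/210; mean = 3413/210 ÷ 31 = 3413/6510 = 0.524270… → 0.524.

0.524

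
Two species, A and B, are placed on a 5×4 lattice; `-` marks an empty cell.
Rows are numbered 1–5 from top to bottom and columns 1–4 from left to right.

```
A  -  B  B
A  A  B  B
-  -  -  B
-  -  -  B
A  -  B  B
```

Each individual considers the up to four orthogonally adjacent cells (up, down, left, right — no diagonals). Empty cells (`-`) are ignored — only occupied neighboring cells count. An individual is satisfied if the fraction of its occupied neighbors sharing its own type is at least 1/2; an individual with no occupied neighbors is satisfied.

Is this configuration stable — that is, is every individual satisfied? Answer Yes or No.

Yes

(1,1)A 1/1 ✓
(1,3)B 2/2 ✓
(1,4)B 2/2 ✓
(2,1)A 2/2 ✓
(2,2)A 1/2 ✓
(2,3)B 2/3 ✓
(2,4)B 3/3 ✓
(3,4)B 2/2 ✓
(4,4)B 2/2 ✓
(5,1)A 0/0 ✓
(5,3)B 1/1 ✓
(5,4)B 2/2 ✓
All meet the threshold, so the configuration is stable.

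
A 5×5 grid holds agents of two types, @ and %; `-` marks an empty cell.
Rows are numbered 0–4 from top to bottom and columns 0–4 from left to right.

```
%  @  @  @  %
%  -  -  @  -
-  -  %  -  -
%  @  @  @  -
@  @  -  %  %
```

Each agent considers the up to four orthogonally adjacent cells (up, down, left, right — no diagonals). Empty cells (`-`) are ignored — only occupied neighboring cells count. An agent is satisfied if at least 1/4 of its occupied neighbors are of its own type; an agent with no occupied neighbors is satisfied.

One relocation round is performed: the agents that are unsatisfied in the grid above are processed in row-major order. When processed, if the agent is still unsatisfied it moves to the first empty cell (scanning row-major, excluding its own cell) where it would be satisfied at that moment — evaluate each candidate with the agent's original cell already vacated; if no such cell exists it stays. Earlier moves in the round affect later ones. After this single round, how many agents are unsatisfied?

Initially unsatisfied (in order): (0,4), (2,2), (3,0).
  (0,4) → (1,1).
  (2,2) → (1,2).
  (3,0) → (2,0).
Resulting grid:
% @ @ @ -
% % % @ -
% - - - -
- @ @ @ -
@ @ - % %
All satisfied now.

0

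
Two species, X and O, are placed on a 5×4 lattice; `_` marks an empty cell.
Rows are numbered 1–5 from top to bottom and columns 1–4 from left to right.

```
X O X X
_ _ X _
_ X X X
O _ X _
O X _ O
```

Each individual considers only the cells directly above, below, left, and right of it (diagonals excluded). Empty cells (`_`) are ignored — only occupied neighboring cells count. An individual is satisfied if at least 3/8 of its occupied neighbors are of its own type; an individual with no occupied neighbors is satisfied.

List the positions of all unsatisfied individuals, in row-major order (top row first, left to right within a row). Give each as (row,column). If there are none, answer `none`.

Row 1: (1,1)X 0/1 not · (1,2)O 0/2 not · (1,3)X 2/3 satisfied · (1,4)X 1/1 satisfied
Row 2: (2,3)X 2/2 satisfied
Row 3: (3,2)X 1/1 satisfied · (3,3)X 4/4 satisfied · (3,4)X 1/1 satisfied
Row 4: (4,1)O 1/1 satisfied · (4,3)X 1/1 satisfied
Row 5: (5,1)O 1/2 satisfied · (5,2)X 0/1 not · (5,4)O 0/0 satisfied

(1,1), (1,2), (5,2)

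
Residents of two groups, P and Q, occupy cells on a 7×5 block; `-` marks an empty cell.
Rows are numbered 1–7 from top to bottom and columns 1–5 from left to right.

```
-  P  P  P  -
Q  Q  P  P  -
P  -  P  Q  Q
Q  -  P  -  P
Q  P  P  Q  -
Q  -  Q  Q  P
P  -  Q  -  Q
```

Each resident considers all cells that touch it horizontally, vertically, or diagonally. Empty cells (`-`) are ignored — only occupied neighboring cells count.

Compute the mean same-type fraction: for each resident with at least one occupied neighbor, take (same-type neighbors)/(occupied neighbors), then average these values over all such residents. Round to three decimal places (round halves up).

Row 1: (1,2)P 2/4 · (1,3)P 4/5 · (1,4)P 3/3
Row 2: (2,1)Q 1/3 · (2,2)Q 1/6 · (2,3)P 5/7 · (2,4)P 4/6
Row 3: (3,1)P 0/3 · (3,3)P 3/5 · (3,4)Q 1/6 · (3,5)Q 1/3
Row 4: (4,1)Q 1/3 · (4,3)P 3/5 · (4,5)P 0/3
Row 5: (5,1)Q 2/3 · (5,2)P 2/6 · (5,3)P 2/5 · (5,4)Q 2/6
Row 6: (6,1)Q 1/3 · (6,3)Q 3/5 · (6,4)Q 4/6 · (6,5)P 0/3
Row 7: (7,1)P 0/1 · (7,3)Q 2/2 · (7,5)Q 1/2
Sum over 25 residents: 2/4 + 4/5 + 3/3 + 1/3 + 1/6 + 5/7 + 4/6 + 0/3 + 3/5 + 1/6 + 1/3 + 1/3 + 3/5 + 0/3 + 2/3 + 2/6 + 2/5 + 2/6 + 1/3 + 3/5 + 4/6 + 0/3 + 0/1 + 2/2 + 1/2 = 232/21; mean = 232/21 ÷ 25 = 232/525 = 0.441904… → 0.442.

0.442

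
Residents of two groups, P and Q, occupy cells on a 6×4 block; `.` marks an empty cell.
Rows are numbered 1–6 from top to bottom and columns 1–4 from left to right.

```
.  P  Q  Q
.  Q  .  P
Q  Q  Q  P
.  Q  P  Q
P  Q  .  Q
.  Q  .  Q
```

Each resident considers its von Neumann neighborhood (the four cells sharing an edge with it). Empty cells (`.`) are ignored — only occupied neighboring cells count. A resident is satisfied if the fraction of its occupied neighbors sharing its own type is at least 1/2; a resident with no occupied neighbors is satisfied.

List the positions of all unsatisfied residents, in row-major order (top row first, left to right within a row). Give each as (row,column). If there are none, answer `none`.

(1,2)P 0/2 not
(1,3)Q 1/2 satisfied
(1,4)Q 1/2 satisfied
(2,2)Q 1/2 satisfied
(2,4)P 1/2 satisfied
(3,1)Q 1/1 satisfied
(3,2)Q 4/4 satisfied
(3,3)Q 1/3 not
(3,4)P 1/3 not
(4,2)Q 2/3 satisfied
(4,3)P 0/3 not
(4,4)Q 1/3 not
(5,1)P 0/1 not
(5,2)Q 2/3 satisfied
(5,4)Q 2/2 satisfied
(6,2)Q 1/1 satisfied
(6,4)Q 1/1 satisfied

(1,2), (3,3), (3,4), (4,3), (4,4), (5,1)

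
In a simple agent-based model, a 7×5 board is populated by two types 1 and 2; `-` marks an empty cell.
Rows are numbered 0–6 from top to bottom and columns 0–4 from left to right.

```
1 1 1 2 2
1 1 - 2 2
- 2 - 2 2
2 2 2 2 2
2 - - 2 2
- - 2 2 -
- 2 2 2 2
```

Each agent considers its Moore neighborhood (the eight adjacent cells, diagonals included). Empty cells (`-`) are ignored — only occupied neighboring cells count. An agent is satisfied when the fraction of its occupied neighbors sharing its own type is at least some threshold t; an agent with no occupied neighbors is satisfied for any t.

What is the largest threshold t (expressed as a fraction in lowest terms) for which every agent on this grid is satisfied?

1/2

(0,0)1 3/3
(0,1)1 4/4
(0,2)1 2/4
(0,3)2 3/4
(0,4)2 3/3
(1,0)1 3/4
(1,1)1 4/5
(1,3)2 5/6
(1,4)2 5/5
(2,1)2 3/5
(2,3)2 6/6
(2,4)2 5/5
(3,0)2 3/3
(3,1)2 4/4
(3,2)2 5/5
(3,3)2 6/6
(3,4)2 5/5
(4,0)2 2/2
(4,3)2 6/6
(4,4)2 4/4
(5,2)2 5/5
(5,3)2 6/6
(6,1)2 2/2
(6,2)2 4/4
(6,3)2 4/4
(6,4)2 2/2
The smallest same-type fraction is 2/4 at (0,2), which reduces to 1/2. Any threshold above that leaves this agent unsatisfied.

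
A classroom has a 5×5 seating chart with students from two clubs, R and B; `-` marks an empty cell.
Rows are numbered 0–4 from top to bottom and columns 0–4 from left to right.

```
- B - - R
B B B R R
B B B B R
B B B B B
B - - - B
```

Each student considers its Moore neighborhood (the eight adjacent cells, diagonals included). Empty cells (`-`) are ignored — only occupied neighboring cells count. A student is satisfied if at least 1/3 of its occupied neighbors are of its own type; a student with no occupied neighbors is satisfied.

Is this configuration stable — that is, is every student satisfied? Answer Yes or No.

Yes

(0,1)B 3/3 ✓
(0,4)R 2/2 ✓
(1,0)B 4/4 ✓
(1,1)B 6/6 ✓
(1,2)B 5/6 ✓
(1,3)R 3/6 ✓
(1,4)R 3/4 ✓
(2,0)B 5/5 ✓
(2,1)B 8/8 ✓
(2,2)B 7/8 ✓
(2,3)B 5/8 ✓
(2,4)R 2/5 ✓
(3,0)B 4/4 ✓
(3,1)B 6/6 ✓
(3,2)B 5/5 ✓
(3,3)B 5/6 ✓
(3,4)B 3/4 ✓
(4,0)B 2/2 ✓
(4,4)B 2/2 ✓
All meet the threshold, so the configuration is stable.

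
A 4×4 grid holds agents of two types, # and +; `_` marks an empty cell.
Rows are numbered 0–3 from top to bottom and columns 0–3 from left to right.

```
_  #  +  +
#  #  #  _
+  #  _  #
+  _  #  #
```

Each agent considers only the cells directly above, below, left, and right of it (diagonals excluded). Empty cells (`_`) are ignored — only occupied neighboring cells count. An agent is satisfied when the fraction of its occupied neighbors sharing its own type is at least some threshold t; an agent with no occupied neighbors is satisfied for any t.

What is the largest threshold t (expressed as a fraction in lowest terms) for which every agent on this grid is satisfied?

1/3

(0,1)# 1/2
(0,2)+ 1/3
(0,3)+ 1/1
(1,0)# 1/2
(1,1)# 4/4
(1,2)# 1/2
(2,0)+ 1/3
(2,1)# 1/2
(2,3)# 1/1
(3,0)+ 1/1
(3,2)# 1/1
(3,3)# 2/2
The smallest same-type fraction is 1/3 at (0,2), which reduces to 1/3. Any threshold above that leaves this agent unsatisfied.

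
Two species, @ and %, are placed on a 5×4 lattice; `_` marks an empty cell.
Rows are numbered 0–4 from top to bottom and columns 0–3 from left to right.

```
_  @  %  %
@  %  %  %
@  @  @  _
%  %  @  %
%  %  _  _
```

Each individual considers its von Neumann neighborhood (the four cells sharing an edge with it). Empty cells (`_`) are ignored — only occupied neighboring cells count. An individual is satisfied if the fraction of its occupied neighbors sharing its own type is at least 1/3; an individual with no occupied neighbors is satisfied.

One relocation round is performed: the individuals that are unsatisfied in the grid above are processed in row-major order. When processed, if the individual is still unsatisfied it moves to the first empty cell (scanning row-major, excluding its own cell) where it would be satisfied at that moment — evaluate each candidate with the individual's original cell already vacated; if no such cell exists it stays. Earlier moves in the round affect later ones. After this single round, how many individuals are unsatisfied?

0

Initially unsatisfied (in order): (0,1), (1,1), (3,3).
  (0,1) → (0,0).
  (1,1): now satisfied by earlier moves; stays.
  (3,3) → (0,1).
Resulting grid:
@ % % %
@ % % %
@ @ @ _
% % @ _
% % _ _
All satisfied now.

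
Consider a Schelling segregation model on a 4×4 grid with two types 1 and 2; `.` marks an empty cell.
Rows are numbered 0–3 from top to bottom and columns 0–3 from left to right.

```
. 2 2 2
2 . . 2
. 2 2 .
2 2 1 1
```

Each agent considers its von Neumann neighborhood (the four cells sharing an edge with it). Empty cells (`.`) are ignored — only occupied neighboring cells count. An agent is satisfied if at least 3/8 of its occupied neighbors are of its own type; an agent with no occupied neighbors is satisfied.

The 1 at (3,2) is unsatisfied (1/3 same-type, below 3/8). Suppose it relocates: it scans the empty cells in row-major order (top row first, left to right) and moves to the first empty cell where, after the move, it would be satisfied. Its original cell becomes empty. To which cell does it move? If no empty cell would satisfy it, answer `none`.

none

Vacating (3,2). Empty cells in order:
  (0,0): 0/2 same-type → still unsatisfied.
  (1,1): 0/3 same-type → still unsatisfied.
  (1,2): 0/3 same-type → still unsatisfied.
  (2,0): 0/3 same-type → still unsatisfied.
  (2,3): 1/3 same-type → still unsatisfied.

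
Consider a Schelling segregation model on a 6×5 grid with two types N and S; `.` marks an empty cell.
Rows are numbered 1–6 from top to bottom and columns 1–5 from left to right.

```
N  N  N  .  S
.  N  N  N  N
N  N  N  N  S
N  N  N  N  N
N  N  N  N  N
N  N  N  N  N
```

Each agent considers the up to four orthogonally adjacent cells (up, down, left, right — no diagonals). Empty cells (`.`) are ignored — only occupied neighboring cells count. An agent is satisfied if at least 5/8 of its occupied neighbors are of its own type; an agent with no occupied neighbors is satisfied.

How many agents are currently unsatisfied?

3

Row 1: (1,1)N 1/1 ok · (1,2)N 3/3 ok · (1,3)N 2/2 ok · (1,5)S 0/1 unhappy
Row 2: (2,2)N 3/3 ok · (2,3)N 4/4 ok · (2,4)N 3/3 ok · (2,5)N 1/3 unhappy
Row 3: (3,1)N 2/2 ok · (3,2)N 4/4 ok · (3,3)N 4/4 ok · (3,4)N 3/4 ok · (3,5)S 0/3 unhappy
Row 4: (4,1)N 3/3 ok · (4,2)N 4/4 ok · (4,3)N 4/4 ok · (4,4)N 4/4 ok · (4,5)N 2/3 ok
Row 5: (5,1)N 3/3 ok · (5,2)N 4/4 ok · (5,3)N 4/4 ok · (5,4)N 4/4 ok · (5,5)N 3/3 ok
Row 6: (6,1)N 2/2 ok · (6,2)N 3/3 ok · (6,3)N 3/3 ok · (6,4)N 3/3 ok · (6,5)N 2/2 ok
Unsatisfied: (1,5), (2,5), (3,5) — 3 in total.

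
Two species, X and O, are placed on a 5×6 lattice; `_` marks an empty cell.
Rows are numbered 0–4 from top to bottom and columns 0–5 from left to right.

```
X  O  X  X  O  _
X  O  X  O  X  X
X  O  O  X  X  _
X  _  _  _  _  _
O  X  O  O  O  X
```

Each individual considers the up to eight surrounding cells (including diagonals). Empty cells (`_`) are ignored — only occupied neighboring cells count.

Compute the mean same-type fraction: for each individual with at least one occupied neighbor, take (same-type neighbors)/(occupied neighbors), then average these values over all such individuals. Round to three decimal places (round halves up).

(0,0)X 1/3
(0,1)O 1/5
(0,2)X 2/5
(0,3)X 3/5
(0,4)O 1/4
(1,0)X 2/5
(1,1)O 3/8
(1,2)X 3/8
(1,3)O 2/8
(1,4)X 4/6
(1,5)X 2/3
(2,0)X 2/4
(2,1)O 2/6
(2,2)O 3/5
(2,3)X 3/5
(2,4)X 3/4
(3,0)X 2/4
(4,0)O 0/2
(4,1)X 1/3
(4,2)O 1/2
(4,3)O 2/2
(4,4)O 1/2
(4,5)X 0/1
Sum over 23 individuals: 1/3 + 1/5 + 2/5 + 3/5 + 1/4 + 2/5 + 3/8 + 3/8 + 2/8 + 4/6 + 2/3 + 2/4 + 2/6 + 3/5 + 3/5 + 3/4 + 2/4 + 0/2 + 1/3 + 1/2 + 2/2 + 1/2 + 0/1 = 152/15; mean = 152/15 ÷ 23 = 152/345 = 0.440579… → 0.441.

0.441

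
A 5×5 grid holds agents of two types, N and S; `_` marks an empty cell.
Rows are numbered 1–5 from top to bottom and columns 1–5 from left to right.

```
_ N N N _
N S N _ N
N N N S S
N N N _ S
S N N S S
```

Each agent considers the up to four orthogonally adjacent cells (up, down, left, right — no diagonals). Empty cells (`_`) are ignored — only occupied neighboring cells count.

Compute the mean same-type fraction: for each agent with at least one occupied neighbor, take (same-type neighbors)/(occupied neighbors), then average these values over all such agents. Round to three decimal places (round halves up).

0.659

Row 1: (1,2)N 1/2 · (1,3)N 3/3 · (1,4)N 1/1
Row 2: (2,1)N 1/2 · (2,2)S 0/4 · (2,3)N 2/3 · (2,5)N 0/1
Row 3: (3,1)N 3/3 · (3,2)N 3/4 · (3,3)N 3/4 · (3,4)S 1/2 · (3,5)S 2/3
Row 4: (4,1)N 2/3 · (4,2)N 4/4 · (4,3)N 3/3 · (4,5)S 2/2
Row 5: (5,1)S 0/2 · (5,2)N 2/3 · (5,3)N 2/3 · (5,4)S 1/2 · (5,5)S 2/2
Sum over 21 agents: 1/2 + 3/3 + 1/1 + 1/2 + 0/4 + 2/3 + 0/1 + 3/3 + 3/4 + 3/4 + 1/2 + 2/3 + 2/3 + 4/4 + 3/3 + 2/2 + 0/2 + 2/3 + 2/3 + 1/2 + 2/2 = 83/6; mean = 83/6 ÷ 21 = 83/126 = 0.658730… → 0.659.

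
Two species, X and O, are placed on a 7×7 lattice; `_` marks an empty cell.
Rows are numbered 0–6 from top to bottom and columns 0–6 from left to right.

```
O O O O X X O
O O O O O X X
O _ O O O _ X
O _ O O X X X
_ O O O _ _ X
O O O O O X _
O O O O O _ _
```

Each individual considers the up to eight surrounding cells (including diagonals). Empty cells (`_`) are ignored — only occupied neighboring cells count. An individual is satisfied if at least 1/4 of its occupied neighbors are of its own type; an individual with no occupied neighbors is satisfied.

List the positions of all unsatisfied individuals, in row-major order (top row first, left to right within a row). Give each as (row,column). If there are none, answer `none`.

Row 0: (0,0)O 3/3 satisfied · (0,1)O 5/5 satisfied · (0,2)O 5/5 satisfied · (0,3)O 4/5 satisfied · (0,4)X 2/5 satisfied · (0,5)X 3/5 satisfied · (0,6)O 0/3 not
Row 1: (1,0)O 4/4 satisfied · (1,1)O 7/7 satisfied · (1,2)O 7/7 satisfied · (1,3)O 7/8 satisfied · (1,4)O 4/7 satisfied · (1,5)X 4/7 satisfied · (1,6)X 3/4 satisfied
Row 2: (2,0)O 3/3 satisfied · (2,2)O 6/6 satisfied · (2,3)O 7/8 satisfied · (2,4)O 4/7 satisfied · (2,6)X 4/4 satisfied
Row 3: (3,0)O 2/2 satisfied · (3,2)O 6/6 satisfied · (3,3)O 6/7 satisfied · (3,4)X 1/5 not · (3,5)X 4/5 satisfied · (3,6)X 3/3 satisfied
Row 4: (4,1)O 6/6 satisfied · (4,2)O 7/7 satisfied · (4,3)O 6/7 satisfied · (4,6)X 3/3 satisfied
Row 5: (5,0)O 4/4 satisfied · (5,1)O 7/7 satisfied · (5,2)O 8/8 satisfied · (5,3)O 7/7 satisfied · (5,4)O 4/5 satisfied · (5,5)X 1/3 satisfied
Row 6: (6,0)O 3/3 satisfied · (6,1)O 5/5 satisfied · (6,2)O 5/5 satisfied · (6,3)O 5/5 satisfied · (6,4)O 3/4 satisfied

(0,6), (3,4)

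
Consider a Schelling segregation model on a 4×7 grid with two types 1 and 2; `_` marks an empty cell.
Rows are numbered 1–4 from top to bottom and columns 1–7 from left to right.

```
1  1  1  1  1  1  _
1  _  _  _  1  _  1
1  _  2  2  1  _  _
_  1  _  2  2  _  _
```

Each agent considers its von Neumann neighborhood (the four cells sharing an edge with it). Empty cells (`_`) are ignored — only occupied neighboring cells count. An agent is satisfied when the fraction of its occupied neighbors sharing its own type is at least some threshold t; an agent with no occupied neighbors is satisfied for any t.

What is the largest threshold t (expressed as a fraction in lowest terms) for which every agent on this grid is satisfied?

1/3

(1,1)1 2/2
(1,2)1 2/2
(1,3)1 2/2
(1,4)1 2/2
(1,5)1 3/3
(1,6)1 1/1
(2,1)1 2/2
(2,5)1 2/2
(2,7)1 — no occupied neighbors
(3,1)1 1/1
(3,3)2 1/1
(3,4)2 2/3
(3,5)1 1/3
(4,2)1 — no occupied neighbors
(4,4)2 2/2
(4,5)2 1/2
The smallest same-type fraction is 1/3 at (3,5), which reduces to 1/3. Any threshold above that leaves this agent unsatisfied.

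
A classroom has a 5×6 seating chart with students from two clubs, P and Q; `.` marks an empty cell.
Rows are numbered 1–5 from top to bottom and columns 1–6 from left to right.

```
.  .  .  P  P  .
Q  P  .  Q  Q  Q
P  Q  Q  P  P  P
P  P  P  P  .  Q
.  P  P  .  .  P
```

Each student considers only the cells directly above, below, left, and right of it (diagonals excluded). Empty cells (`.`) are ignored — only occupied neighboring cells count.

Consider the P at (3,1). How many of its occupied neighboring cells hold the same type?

Occupied neighbors of (3,1): (2,1)=Q, (4,1)=P, (3,2)=Q.
Same type (P): 1 of 3.

1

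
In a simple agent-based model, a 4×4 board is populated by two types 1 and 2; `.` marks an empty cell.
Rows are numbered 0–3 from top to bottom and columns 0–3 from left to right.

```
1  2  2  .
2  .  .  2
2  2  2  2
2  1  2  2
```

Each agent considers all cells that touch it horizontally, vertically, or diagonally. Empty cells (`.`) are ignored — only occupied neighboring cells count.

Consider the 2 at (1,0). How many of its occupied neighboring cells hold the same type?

3

Occupied neighbors of (1,0): (0,0)=1, (0,1)=2, (2,0)=2, (2,1)=2.
Same type (2): 3 of 4.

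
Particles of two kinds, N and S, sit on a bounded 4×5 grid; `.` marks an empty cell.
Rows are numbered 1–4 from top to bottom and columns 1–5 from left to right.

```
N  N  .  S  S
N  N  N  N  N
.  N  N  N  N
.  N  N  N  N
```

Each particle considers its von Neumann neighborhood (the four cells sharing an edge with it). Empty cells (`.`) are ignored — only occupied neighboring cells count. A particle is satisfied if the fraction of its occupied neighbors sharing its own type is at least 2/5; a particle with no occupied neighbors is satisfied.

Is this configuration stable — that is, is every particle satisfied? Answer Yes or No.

Yes

Row 1: (1,1)N 2/2 ✓ · (1,2)N 2/2 ✓ · (1,4)S 1/2 ✓ · (1,5)S 1/2 ✓
Row 2: (2,1)N 2/2 ✓ · (2,2)N 4/4 ✓ · (2,3)N 3/3 ✓ · (2,4)N 3/4 ✓ · (2,5)N 2/3 ✓
Row 3: (3,2)N 3/3 ✓ · (3,3)N 4/4 ✓ · (3,4)N 4/4 ✓ · (3,5)N 3/3 ✓
Row 4: (4,2)N 2/2 ✓ · (4,3)N 3/3 ✓ · (4,4)N 3/3 ✓ · (4,5)N 2/2 ✓
All meet the threshold, so the configuration is stable.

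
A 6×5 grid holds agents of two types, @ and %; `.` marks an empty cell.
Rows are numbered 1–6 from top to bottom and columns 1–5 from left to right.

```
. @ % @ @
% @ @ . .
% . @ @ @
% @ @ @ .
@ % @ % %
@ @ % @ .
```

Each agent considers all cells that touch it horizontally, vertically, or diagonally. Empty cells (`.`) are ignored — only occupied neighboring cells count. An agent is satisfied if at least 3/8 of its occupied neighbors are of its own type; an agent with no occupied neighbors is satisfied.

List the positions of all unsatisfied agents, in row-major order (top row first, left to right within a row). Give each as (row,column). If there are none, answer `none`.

Row 1: (1,2)@ 2/4 ✓ · (1,3)% 0/4 ✗ · (1,4)@ 2/3 ✓ · (1,5)@ 1/1 ✓
Row 2: (2,1)% 1/3 ✗ · (2,2)@ 3/6 ✓ · (2,3)@ 5/6 ✓
Row 3: (3,1)% 2/4 ✓ · (3,3)@ 6/6 ✓ · (3,4)@ 5/5 ✓ · (3,5)@ 2/2 ✓
Row 4: (4,1)% 2/4 ✓ · (4,2)@ 4/7 ✓ · (4,3)@ 5/7 ✓ · (4,4)@ 5/7 ✓
Row 5: (5,1)@ 3/5 ✓ · (5,2)% 2/8 ✗ · (5,3)@ 5/8 ✓ · (5,4)% 2/6 ✗ · (5,5)% 1/3 ✗
Row 6: (6,1)@ 2/3 ✓ · (6,2)@ 3/5 ✓ · (6,3)% 2/5 ✓ · (6,4)@ 1/4 ✗

(1,3), (2,1), (5,2), (5,4), (5,5), (6,4)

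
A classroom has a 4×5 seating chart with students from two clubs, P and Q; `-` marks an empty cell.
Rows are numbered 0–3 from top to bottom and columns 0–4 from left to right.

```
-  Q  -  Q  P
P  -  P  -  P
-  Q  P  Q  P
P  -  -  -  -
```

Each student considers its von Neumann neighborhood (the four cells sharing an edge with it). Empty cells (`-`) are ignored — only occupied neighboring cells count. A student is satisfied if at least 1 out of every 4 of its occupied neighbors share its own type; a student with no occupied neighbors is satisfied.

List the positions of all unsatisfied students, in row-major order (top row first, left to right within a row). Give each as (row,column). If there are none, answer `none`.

(0,3), (2,1), (2,3)

Row 0: (0,1)Q 0/0 ✓ · (0,3)Q 0/1 ✗ · (0,4)P 1/2 ✓
Row 1: (1,0)P 0/0 ✓ · (1,2)P 1/1 ✓ · (1,4)P 2/2 ✓
Row 2: (2,1)Q 0/1 ✗ · (2,2)P 1/3 ✓ · (2,3)Q 0/2 ✗ · (2,4)P 1/2 ✓
Row 3: (3,0)P 0/0 ✓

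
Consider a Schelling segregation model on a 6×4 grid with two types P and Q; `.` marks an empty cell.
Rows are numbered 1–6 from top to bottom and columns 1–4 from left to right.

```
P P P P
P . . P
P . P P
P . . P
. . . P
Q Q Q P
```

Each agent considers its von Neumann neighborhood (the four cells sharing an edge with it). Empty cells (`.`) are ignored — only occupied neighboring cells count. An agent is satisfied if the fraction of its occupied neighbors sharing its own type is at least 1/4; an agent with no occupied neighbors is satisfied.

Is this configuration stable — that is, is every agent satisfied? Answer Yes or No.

(1,1)P 2/2 ok
(1,2)P 2/2 ok
(1,3)P 2/2 ok
(1,4)P 2/2 ok
(2,1)P 2/2 ok
(2,4)P 2/2 ok
(3,1)P 2/2 ok
(3,3)P 1/1 ok
(3,4)P 3/3 ok
(4,1)P 1/1 ok
(4,4)P 2/2 ok
(5,4)P 2/2 ok
(6,1)Q 1/1 ok
(6,2)Q 2/2 ok
(6,3)Q 1/2 ok
(6,4)P 1/2 ok
All meet the threshold, so the configuration is stable.

Yes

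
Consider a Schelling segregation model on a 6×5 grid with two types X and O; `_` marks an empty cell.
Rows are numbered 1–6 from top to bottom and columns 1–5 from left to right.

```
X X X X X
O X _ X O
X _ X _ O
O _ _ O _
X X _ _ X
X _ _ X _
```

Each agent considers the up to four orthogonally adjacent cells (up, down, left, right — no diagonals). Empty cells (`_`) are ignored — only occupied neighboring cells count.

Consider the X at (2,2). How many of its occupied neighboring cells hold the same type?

1

Occupied neighbors of (2,2): (1,2)=X, (2,1)=O.
Same type (X): 1 of 2.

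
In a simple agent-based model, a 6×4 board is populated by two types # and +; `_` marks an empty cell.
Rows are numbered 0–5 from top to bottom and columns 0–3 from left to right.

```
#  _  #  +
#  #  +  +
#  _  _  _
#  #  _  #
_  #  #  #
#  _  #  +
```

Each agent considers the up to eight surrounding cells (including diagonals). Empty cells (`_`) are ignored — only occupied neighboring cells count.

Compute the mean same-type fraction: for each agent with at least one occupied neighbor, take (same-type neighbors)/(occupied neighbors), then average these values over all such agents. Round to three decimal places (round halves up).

0.777

Row 0: (0,0)# 2/2 · (0,2)# 1/4 · (0,3)+ 2/3
Row 1: (1,0)# 3/3 · (1,1)# 4/5 · (1,2)+ 2/4 · (1,3)+ 2/3
Row 2: (2,0)# 4/4
Row 3: (3,0)# 3/3 · (3,1)# 4/4 · (3,3)# 2/2
Row 4: (4,1)# 5/5 · (4,2)# 5/6 · (4,3)# 3/4
Row 5: (5,0)# 1/1 · (5,2)# 3/4 · (5,3)+ 0/3
Sum over 17 agents: 2/2 + 1/4 + 2/3 + 3/3 + 4/5 + 2/4 + 2/3 + 4/4 + 3/3 + 4/4 + 2/2 + 5/5 + 5/6 + 3/4 + 1/1 + 3/4 + 0/3 = 793/60; mean = 793/60 ÷ 17 = 793/1020 = 0.777450… → 0.777.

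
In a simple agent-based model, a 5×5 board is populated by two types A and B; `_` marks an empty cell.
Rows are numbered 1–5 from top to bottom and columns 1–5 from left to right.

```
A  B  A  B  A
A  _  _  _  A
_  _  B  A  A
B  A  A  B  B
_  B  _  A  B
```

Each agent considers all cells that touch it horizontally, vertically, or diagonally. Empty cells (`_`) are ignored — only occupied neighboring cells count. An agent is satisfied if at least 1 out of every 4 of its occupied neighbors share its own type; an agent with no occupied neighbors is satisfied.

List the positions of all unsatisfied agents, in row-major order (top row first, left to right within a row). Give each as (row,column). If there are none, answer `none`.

(1,2), (1,3), (1,4)

Row 1: (1,1)A 1/2 ✓ · (1,2)B 0/3 ✗ · (1,3)A 0/2 ✗ · (1,4)B 0/3 ✗ · (1,5)A 1/2 ✓
Row 2: (2,1)A 1/2 ✓ · (2,5)A 3/4 ✓
Row 3: (3,3)B 1/4 ✓ · (3,4)A 3/6 ✓ · (3,5)A 2/4 ✓
Row 4: (4,1)B 1/2 ✓ · (4,2)A 1/4 ✓ · (4,3)A 3/6 ✓ · (4,4)B 3/7 ✓ · (4,5)B 2/5 ✓
Row 5: (5,2)B 1/3 ✓ · (5,4)A 1/4 ✓ · (5,5)B 2/3 ✓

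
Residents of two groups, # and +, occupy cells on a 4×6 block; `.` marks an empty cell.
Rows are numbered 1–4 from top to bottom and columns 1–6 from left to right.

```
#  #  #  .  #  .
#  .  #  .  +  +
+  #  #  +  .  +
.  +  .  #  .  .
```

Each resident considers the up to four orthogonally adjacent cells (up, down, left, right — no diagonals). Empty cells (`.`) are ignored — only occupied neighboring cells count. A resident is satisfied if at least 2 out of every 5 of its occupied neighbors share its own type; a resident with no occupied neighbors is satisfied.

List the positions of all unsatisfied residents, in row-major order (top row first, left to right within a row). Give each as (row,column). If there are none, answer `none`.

Row 1: (1,1)# 2/2 ✓ · (1,2)# 2/2 ✓ · (1,3)# 2/2 ✓ · (1,5)# 0/1 ✗
Row 2: (2,1)# 1/2 ✓ · (2,3)# 2/2 ✓ · (2,5)+ 1/2 ✓ · (2,6)+ 2/2 ✓
Row 3: (3,1)+ 0/2 ✗ · (3,2)# 1/3 ✗ · (3,3)# 2/3 ✓ · (3,4)+ 0/2 ✗ · (3,6)+ 1/1 ✓
Row 4: (4,2)+ 0/1 ✗ · (4,4)# 0/1 ✗

(1,5), (3,1), (3,2), (3,4), (4,2), (4,4)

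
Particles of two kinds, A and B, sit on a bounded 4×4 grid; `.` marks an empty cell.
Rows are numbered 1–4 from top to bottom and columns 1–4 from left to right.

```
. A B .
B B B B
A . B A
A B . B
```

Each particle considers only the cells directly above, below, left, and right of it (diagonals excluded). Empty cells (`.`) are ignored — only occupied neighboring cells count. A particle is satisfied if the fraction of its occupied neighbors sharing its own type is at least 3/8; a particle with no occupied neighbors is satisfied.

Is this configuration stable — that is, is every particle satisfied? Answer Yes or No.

Row 1: (1,2)A 0/2 unhappy · (1,3)B 1/2 ok
Row 2: (2,1)B 1/2 ok · (2,2)B 2/3 ok · (2,3)B 4/4 ok · (2,4)B 1/2 ok
Row 3: (3,1)A 1/2 ok · (3,3)B 1/2 ok · (3,4)A 0/3 unhappy
Row 4: (4,1)A 1/2 ok · (4,2)B 0/1 unhappy · (4,4)B 0/1 unhappy
For instance (1,2) has only 0/2 same-type neighbors, below 3/8.

No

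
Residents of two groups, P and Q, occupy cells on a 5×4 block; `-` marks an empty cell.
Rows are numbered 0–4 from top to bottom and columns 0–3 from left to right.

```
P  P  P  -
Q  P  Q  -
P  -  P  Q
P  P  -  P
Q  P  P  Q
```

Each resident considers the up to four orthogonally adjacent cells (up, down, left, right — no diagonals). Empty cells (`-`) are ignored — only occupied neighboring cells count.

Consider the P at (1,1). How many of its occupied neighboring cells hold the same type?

Occupied neighbors of (1,1): (0,1)=P, (1,0)=Q, (1,2)=Q.
Same type (P): 1 of 3.

1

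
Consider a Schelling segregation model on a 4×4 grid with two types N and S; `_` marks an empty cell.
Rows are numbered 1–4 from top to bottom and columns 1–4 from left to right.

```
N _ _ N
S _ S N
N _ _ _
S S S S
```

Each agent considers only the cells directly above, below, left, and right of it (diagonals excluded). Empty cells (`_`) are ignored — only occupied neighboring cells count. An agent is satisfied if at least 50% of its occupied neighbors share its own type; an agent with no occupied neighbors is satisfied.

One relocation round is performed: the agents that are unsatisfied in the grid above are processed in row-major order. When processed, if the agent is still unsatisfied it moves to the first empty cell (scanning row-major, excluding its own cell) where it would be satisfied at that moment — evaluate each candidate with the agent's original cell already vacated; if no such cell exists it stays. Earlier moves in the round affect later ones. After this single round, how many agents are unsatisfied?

Initially unsatisfied (in order): (1,1), (2,1), (2,3), (3,1).
  (1,1) → (1,2).
  (2,1) → (2,2).
  (2,3): now satisfied by earlier moves; stays.
  (3,1) → (1,1).
Resulting grid:
N N _ N
_ S S N
_ _ _ _
S S S S
All satisfied now.

0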